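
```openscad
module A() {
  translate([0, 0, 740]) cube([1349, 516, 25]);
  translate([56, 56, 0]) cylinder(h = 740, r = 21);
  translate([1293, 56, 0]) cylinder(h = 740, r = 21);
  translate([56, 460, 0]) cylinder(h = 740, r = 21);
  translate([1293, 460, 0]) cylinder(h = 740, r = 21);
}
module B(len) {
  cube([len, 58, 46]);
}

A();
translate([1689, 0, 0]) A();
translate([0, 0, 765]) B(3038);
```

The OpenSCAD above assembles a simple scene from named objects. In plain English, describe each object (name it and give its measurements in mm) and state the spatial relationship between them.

A is a table: top 1349 mm (x) × 516 mm (y), 25 mm thick, upper face at z = 765 mm, on four round legs of 42 mm diameter, each leg's bounding box inset 35 mm from the nearest pair of top edges, running from z = 0 to the bottom of the top.

B is a rectangular beam 3038 mm long (x), 58 mm deep (y), 46 mm thick (z).

The beam spans the tops of two tables placed 340 mm apart, resting at z = 765 mm.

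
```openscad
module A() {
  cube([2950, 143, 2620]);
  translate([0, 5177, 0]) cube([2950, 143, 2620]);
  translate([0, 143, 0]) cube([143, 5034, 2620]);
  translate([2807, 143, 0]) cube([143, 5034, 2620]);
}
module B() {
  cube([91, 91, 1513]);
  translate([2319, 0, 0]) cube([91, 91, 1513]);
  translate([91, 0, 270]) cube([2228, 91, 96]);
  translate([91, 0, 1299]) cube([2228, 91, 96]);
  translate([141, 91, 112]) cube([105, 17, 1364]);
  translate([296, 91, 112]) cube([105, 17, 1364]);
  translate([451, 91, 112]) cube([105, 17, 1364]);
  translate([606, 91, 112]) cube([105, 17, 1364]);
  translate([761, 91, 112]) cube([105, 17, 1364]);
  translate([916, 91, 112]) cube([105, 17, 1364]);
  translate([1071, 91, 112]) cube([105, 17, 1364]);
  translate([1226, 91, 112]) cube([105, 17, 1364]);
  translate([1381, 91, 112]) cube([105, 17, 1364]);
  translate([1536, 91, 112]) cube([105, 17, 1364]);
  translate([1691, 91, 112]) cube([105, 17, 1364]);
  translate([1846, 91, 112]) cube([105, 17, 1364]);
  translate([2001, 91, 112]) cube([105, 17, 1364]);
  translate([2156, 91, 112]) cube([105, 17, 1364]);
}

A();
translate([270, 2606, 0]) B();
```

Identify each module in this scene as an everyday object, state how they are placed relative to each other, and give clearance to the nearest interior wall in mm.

Clearances: x = 127, y = 2463; minimum 127 mm.

A is a house frame. B is a fence section. The fence section sits inside the house frame, centred. The clearance to the nearest interior wall is 127 mm.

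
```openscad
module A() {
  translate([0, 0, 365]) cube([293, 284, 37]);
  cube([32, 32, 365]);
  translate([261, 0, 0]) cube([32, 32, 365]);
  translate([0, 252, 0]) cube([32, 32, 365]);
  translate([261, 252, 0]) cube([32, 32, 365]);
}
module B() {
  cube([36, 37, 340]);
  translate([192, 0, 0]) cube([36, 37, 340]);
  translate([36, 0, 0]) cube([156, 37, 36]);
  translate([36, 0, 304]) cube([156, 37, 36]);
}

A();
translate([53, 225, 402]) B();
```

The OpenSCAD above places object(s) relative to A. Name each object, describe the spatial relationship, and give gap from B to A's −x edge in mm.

A is a stool. B is a picture frame. The picture frame is on top of the stool. The gap from the picture frame to the stool's −x edge is 53 mm.

The picture frame's min-x is at 53; the stool's min-x is 0; gap = 53 mm.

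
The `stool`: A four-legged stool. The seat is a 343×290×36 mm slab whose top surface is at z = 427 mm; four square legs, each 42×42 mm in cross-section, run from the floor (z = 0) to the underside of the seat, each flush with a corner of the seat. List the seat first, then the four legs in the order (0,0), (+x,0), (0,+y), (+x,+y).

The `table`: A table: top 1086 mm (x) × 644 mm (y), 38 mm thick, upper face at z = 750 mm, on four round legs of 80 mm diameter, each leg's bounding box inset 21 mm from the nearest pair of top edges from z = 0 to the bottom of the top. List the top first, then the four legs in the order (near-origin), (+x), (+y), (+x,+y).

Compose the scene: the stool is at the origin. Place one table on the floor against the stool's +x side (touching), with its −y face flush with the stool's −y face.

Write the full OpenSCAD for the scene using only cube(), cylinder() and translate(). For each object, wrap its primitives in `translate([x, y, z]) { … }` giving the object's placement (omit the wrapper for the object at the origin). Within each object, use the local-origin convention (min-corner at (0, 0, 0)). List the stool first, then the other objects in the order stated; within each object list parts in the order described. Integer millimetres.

translate([0, 0, 391]) cube([343, 290, 36]);
cube([42, 42, 391]);
translate([301, 0, 0]) cube([42, 42, 391]);
translate([0, 248, 0]) cube([42, 42, 391]);
translate([301, 248, 0]) cube([42, 42, 391]);
translate([343, 0, 0]) {
  translate([0, 0, 712]) cube([1086, 644, 38]);
  translate([61, 61, 0]) cylinder(h = 712, r = 40);
  translate([1025, 61, 0]) cylinder(h = 712, r = 40);
  translate([61, 583, 0]) cylinder(h = 712, r = 40);
  translate([1025, 583, 0]) cylinder(h = 712, r = 40);
}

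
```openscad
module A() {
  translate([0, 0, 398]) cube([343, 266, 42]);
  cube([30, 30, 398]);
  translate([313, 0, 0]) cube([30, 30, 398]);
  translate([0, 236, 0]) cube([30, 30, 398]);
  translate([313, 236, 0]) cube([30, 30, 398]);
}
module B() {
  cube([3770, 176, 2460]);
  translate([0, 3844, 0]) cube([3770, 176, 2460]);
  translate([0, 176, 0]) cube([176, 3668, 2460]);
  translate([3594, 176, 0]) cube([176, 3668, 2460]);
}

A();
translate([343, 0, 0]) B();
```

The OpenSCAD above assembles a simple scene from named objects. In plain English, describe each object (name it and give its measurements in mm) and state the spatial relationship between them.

A is a four-legged stool. The seat is a 343×266×42 mm slab whose top surface is at z = 440 mm; four square legs, each 30×30 mm in cross-section, run from the floor (z = 0) to the underside of the seat, each flush with a corner of the seat.

B is a box-shaped house frame (walls only): outside footprint 3770×4020 mm, wall height 2460 mm, wall thickness 176 mm. The two y-facing walls run the full x-width; the two x-facing walls fit between the inner faces of the y-facing walls.

The house frame is against the stool's +x side, with their −y faces flush.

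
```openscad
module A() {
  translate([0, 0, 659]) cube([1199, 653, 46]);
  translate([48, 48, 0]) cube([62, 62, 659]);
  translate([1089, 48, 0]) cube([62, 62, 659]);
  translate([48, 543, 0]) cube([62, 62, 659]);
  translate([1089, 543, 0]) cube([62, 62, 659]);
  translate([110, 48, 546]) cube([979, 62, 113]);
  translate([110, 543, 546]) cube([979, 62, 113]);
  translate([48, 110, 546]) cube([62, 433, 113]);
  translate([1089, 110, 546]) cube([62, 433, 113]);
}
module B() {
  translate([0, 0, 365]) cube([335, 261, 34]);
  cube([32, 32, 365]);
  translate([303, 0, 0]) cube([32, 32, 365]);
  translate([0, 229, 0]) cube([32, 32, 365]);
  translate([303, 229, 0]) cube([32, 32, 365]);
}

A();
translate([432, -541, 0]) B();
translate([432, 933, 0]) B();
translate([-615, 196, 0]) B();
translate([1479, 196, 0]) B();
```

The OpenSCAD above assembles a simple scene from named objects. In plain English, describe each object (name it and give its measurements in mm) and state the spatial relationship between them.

A is a table with a 1199×653 mm rectangular top, 46 mm thick, top surface at z = 705 mm, supported by four 62×62 mm square legs, each inset 48 mm from the nearest pair of top edges, running from the floor. Four apron rails, 62 mm thick and 113 mm tall, run between adjacent legs with their top edges flush with the underside of the top and their outer faces flush with the legs' outer faces.

B is a simple wooden stool: a rectangular seat 335 mm (x) by 261 mm (y), 34 mm thick, top face at z = 399 mm, on four square legs, each 32×32 mm in cross-section. The legs rest on z = 0, each flush with a corner of the seat.

Four stools sit around the table at the −y, +y, −x, +x sides.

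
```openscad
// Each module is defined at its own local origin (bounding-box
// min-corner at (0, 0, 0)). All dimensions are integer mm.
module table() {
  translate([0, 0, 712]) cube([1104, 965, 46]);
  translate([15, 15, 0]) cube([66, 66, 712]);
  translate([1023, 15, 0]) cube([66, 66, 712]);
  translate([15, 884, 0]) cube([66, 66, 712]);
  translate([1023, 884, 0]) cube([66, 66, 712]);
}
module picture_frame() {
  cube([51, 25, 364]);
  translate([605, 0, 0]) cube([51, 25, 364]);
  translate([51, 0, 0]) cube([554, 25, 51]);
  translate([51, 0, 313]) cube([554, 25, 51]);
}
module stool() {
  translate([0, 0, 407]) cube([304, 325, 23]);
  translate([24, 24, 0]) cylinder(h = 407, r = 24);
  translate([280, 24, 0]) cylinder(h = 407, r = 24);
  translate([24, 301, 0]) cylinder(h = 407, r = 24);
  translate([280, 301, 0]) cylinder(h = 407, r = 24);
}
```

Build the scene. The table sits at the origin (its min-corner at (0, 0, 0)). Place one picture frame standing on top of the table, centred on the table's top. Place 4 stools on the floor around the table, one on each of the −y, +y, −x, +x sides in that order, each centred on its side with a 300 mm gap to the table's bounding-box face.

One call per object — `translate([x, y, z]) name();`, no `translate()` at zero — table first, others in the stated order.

table();
translate([224, 470, 758]) picture_frame();
translate([400, -625, 0]) stool();
translate([400, 1265, 0]) stool();
translate([-604, 320, 0]) stool();
translate([1404, 320, 0]) stool();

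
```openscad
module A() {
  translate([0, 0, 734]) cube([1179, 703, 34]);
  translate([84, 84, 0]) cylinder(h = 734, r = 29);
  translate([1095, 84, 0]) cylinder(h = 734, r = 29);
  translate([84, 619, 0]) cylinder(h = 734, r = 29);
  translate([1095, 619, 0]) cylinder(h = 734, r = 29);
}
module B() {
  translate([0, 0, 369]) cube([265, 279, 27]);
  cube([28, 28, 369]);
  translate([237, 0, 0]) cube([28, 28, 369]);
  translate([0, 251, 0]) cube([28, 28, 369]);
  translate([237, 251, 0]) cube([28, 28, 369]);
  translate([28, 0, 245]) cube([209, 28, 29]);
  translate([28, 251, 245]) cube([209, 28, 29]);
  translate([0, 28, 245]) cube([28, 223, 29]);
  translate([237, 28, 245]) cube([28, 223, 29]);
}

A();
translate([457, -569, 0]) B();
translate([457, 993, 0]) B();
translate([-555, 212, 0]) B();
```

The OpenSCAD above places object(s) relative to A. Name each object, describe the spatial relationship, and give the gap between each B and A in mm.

A is a table. B is a stool. Three stools sit around the table at the −y, +y, −x sides. The gap between each stool and the table is 290 mm.

Each stool's nearest face is 290 mm from the table's bounding box.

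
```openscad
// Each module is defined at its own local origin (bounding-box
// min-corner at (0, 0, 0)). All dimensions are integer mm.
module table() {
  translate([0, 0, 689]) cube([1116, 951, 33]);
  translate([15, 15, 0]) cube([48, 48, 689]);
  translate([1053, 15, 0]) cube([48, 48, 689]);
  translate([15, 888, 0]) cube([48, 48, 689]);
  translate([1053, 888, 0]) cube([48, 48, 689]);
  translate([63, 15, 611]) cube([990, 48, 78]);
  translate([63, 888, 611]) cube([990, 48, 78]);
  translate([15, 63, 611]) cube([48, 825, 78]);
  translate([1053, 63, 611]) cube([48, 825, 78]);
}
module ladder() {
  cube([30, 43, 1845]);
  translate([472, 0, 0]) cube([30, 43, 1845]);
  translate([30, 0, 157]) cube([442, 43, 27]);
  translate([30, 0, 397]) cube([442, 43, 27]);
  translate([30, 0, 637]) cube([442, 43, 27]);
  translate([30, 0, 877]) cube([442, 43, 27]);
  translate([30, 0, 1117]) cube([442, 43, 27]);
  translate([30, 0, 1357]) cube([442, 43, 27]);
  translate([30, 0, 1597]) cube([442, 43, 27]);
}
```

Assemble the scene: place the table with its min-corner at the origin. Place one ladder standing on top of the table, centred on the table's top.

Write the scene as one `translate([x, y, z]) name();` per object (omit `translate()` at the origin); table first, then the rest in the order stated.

table();
translate([307, 454, 722]) ladder();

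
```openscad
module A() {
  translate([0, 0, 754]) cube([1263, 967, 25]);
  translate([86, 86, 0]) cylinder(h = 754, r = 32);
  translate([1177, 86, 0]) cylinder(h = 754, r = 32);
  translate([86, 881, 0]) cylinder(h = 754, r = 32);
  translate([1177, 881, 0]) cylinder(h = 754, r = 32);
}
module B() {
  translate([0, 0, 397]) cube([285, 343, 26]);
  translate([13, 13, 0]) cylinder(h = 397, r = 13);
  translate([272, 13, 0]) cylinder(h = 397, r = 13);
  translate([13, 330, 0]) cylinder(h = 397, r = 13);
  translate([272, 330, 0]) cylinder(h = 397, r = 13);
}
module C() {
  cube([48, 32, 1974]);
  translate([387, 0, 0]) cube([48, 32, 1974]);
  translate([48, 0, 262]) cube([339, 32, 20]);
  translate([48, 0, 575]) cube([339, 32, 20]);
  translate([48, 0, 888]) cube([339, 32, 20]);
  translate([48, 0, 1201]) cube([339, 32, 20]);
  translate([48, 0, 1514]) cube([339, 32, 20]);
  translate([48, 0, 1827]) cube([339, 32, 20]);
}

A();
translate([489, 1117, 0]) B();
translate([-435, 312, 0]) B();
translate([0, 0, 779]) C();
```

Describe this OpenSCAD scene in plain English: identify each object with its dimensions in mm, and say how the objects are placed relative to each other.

A is a table with a 1263×967 mm rectangular top, 25 mm thick, top surface at z = 779 mm, supported by four round legs of 64 mm diameter, each leg's bounding box inset 54 mm from the nearest pair of top edges, running from the floor.

B is a simple wooden stool: a rectangular seat 285 mm (x) by 343 mm (y), 26 mm thick, top face at z = 423 mm, on four round legs, each 26 mm in diameter. The legs rest on z = 0, each leg's axis is inset half a diameter from the nearest pair of seat edges (so the leg's bounding box is flush with the corner).

C is a wooden ladder with two side rails of 48×32 mm section and 1974 mm height, set 435 mm apart overall. Between them run 6 rectangular rungs (32 mm deep, 20 mm thick), front faces flush with the rails' −y face. The bottom of the first rung is 262 mm above the floor and each subsequent rung is 313 mm higher than the one below.

Two stools sit around the table at the +y, −x sides. The ladder is on top of the table.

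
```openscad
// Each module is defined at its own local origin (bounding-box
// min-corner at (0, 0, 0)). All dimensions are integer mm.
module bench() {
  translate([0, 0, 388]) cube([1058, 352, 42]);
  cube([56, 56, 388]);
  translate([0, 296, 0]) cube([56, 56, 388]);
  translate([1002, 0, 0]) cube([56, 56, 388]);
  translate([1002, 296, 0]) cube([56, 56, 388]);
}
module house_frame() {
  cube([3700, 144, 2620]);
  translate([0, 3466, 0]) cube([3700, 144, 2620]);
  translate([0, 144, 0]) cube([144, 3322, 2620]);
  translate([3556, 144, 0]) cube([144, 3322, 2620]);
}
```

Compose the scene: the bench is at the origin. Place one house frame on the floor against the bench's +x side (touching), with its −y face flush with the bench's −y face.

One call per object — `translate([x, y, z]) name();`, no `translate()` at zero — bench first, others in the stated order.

bench();
translate([1058, 0, 0]) house_frame();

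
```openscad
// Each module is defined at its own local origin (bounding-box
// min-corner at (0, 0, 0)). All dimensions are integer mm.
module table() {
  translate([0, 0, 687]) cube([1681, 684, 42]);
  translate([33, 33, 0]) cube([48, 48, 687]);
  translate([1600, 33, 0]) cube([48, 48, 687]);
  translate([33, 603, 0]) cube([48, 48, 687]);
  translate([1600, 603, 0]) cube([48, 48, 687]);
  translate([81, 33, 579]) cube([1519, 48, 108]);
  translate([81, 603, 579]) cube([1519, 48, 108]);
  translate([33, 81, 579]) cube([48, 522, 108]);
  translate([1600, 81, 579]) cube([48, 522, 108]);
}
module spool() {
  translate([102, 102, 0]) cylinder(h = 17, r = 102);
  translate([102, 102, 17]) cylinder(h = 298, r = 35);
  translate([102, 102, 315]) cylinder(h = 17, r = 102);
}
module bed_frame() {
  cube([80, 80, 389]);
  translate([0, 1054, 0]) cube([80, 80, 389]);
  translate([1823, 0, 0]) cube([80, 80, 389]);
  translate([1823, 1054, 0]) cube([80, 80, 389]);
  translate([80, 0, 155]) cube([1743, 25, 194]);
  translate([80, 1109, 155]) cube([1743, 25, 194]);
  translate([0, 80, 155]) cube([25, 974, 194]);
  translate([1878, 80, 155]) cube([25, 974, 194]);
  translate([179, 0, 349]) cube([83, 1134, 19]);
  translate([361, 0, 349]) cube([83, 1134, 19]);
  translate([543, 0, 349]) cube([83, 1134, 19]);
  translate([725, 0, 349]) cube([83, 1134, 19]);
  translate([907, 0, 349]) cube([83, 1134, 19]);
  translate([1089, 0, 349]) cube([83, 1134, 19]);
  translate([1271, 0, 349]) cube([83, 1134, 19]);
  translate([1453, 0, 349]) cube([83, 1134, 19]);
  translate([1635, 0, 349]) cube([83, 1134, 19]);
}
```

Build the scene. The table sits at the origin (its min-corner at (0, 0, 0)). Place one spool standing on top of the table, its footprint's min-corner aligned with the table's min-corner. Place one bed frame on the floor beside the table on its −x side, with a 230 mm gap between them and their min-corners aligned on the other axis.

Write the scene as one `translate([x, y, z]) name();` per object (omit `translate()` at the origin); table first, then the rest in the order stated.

table();
translate([0, 0, 729]) spool();
translate([-2133, 0, 0]) bed_frame();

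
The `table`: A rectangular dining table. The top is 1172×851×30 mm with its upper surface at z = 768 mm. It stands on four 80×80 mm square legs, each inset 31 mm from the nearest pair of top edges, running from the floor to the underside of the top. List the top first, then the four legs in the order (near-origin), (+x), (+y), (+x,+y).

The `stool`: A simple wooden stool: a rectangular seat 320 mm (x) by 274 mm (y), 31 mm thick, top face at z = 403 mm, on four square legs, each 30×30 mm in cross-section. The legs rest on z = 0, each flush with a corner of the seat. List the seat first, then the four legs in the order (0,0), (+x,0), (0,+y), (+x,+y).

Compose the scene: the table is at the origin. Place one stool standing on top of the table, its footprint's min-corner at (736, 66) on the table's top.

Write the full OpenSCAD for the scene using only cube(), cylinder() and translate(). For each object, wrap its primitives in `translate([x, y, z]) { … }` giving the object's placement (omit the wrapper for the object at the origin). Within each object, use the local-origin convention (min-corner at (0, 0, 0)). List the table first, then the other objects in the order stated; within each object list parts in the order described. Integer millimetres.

translate([0, 0, 738]) cube([1172, 851, 30]);
translate([31, 31, 0]) cube([80, 80, 738]);
translate([1061, 31, 0]) cube([80, 80, 738]);
translate([31, 740, 0]) cube([80, 80, 738]);
translate([1061, 740, 0]) cube([80, 80, 738]);
translate([736, 66, 768]) {
  translate([0, 0, 372]) cube([320, 274, 31]);
  cube([30, 30, 372]);
  translate([290, 0, 0]) cube([30, 30, 372]);
  translate([0, 244, 0]) cube([30, 30, 372]);
  translate([290, 244, 0]) cube([30, 30, 372]);
}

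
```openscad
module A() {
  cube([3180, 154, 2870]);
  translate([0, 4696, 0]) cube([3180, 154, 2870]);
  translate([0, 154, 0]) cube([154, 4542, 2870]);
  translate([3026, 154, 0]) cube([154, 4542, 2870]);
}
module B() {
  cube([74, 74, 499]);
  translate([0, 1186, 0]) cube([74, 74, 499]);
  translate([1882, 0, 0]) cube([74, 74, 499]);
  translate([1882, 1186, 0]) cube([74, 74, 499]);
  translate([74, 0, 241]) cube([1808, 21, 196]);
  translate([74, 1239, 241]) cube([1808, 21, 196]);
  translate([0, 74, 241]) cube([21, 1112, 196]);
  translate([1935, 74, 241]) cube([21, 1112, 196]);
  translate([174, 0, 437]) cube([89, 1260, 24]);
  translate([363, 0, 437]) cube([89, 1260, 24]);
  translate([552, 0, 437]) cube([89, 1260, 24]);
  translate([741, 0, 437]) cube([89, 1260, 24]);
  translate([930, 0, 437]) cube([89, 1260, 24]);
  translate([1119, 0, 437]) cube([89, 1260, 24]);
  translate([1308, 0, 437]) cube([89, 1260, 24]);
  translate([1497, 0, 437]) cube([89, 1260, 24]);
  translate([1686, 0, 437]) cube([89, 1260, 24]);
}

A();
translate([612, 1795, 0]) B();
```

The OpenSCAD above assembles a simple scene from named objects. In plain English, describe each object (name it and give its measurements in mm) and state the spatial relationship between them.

A is a box-shaped house frame (walls only): outside footprint 3180×4850 mm, wall height 2870 mm, wall thickness 154 mm. The two y-facing walls run the full x-width; the two x-facing walls fit between the inner faces of the y-facing walls.

B is a bed frame 1956 mm long (x) by 1260 mm wide (y). Four 74×74 mm corner posts, 499 mm tall, at the corners of the footprint. Four rails of 21 mm thickness and 196 mm height run between adjacent posts with their undersides at z = 241 mm, their outer faces flush with the outside of the frame (the two x-running rails run between the posts' inner faces; the two y-running rails run between the posts' inner faces). 9 slats, each 89 mm wide (x) and 24 mm thick, lie across the top of the two x-running rails, running the full 1260 mm width of the frame in y; the slats are evenly spaced along x between the inner faces of the end posts with equal gaps (rounded down to the nearest mm) at the −x end and between each pair — any rounding remainder accumulates at the +x end.

The bed frame sits inside the house frame, centred.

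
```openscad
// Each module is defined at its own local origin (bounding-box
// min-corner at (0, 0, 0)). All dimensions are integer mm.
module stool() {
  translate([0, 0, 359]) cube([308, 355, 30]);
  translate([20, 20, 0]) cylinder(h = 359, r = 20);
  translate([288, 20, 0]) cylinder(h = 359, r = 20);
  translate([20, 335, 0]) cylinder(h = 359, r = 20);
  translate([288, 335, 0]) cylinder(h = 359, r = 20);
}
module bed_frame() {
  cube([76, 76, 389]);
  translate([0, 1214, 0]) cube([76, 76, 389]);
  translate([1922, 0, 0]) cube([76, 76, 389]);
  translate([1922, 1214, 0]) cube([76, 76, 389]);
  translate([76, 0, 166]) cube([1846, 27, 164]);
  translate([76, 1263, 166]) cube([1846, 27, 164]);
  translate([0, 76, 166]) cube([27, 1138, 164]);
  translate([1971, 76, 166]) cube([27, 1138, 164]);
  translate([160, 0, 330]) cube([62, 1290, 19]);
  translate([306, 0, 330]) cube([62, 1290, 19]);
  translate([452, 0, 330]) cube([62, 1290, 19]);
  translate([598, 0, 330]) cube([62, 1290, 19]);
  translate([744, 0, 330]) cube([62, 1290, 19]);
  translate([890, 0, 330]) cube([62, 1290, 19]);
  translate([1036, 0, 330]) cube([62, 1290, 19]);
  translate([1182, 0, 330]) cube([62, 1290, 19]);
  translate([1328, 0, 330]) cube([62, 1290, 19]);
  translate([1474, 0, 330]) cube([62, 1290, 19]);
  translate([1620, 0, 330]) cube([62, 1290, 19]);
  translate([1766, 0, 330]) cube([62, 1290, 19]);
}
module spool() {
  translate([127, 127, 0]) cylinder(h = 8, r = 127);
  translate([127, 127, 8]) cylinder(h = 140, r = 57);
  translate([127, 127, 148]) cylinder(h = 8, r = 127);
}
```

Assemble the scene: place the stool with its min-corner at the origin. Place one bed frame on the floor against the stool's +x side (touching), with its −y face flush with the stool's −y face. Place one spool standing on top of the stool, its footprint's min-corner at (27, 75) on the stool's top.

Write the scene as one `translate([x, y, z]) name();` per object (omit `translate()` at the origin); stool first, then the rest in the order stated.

stool();
translate([308, 0, 0]) bed_frame();
translate([27, 75, 389]) spool();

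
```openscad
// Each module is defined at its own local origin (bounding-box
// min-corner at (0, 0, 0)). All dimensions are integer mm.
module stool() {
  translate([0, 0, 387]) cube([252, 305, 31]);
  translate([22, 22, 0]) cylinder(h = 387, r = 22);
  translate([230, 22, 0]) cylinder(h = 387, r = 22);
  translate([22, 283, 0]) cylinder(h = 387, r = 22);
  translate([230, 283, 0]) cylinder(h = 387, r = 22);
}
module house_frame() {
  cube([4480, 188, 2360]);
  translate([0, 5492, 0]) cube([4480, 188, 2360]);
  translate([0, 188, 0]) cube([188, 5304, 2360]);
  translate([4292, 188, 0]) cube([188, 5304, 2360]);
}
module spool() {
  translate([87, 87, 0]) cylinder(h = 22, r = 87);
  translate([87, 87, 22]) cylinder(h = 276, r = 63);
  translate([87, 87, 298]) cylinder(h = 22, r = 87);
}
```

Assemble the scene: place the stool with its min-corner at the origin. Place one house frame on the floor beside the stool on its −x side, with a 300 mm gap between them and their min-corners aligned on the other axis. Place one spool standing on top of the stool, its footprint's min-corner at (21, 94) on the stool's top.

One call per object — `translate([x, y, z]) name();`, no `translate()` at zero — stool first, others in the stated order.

stool();
translate([-4780, 0, 0]) house_frame();
translate([21, 94, 418]) spool();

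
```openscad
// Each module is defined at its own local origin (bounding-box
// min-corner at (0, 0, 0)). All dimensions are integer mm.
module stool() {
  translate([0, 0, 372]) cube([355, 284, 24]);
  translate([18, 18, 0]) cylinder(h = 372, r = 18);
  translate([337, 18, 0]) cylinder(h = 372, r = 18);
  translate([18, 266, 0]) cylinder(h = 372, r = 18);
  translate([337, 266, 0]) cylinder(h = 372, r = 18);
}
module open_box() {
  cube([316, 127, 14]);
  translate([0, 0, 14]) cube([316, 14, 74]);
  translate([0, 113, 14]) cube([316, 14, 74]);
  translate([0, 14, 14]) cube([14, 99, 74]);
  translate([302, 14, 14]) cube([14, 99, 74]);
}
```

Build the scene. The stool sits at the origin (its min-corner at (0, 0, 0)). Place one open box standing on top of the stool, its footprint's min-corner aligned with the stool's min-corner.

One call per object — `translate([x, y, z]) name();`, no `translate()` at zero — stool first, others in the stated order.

stool();
translate([0, 0, 396]) open_box();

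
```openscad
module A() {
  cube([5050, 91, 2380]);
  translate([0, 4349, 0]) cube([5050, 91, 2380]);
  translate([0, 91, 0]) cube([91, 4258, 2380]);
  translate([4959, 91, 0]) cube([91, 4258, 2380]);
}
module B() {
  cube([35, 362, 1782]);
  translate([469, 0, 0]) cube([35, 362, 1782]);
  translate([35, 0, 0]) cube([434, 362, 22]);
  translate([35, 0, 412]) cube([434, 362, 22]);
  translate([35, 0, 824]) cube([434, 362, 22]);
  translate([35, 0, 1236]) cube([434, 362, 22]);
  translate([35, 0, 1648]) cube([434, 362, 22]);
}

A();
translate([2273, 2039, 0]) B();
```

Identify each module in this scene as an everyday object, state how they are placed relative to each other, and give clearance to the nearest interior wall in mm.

A is a house frame. B is a bookshelf. The bookshelf sits inside the house frame, centred. The clearance to the nearest interior wall is 1948 mm.

Clearances: x = 2182, y = 1948; minimum 1948 mm.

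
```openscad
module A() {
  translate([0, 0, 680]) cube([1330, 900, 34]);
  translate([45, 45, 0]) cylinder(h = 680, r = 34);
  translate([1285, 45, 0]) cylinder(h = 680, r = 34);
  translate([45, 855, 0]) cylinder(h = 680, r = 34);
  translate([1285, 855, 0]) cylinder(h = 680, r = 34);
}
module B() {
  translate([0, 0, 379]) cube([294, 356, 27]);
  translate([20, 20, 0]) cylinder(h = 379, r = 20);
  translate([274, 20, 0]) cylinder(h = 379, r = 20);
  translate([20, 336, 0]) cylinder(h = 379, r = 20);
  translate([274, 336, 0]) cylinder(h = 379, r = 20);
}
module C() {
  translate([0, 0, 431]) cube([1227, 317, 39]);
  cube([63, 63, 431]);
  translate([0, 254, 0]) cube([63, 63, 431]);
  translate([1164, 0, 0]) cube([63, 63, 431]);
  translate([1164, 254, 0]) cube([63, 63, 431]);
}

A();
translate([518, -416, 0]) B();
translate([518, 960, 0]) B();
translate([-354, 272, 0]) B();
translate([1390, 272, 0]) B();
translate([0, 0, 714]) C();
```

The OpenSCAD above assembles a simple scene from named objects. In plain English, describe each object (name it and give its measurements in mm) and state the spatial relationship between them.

A is a table with a 1330×900 mm rectangular top, 34 mm thick, top surface at z = 714 mm, supported by four round legs of 68 mm diameter, each leg's bounding box inset 11 mm from the nearest pair of top edges, running from the floor.

B is a four-legged stool. The seat is 294×356 mm, 27 mm thick, top at z = 406 mm. It stands on four round legs, each 40 mm in diameter, from z = 0 to the seat underside, each leg's axis is inset half a diameter from the nearest pair of seat edges (so the leg's bounding box is flush with the corner).

C is a bench: a 1227×317 mm seat slab, 39 mm thick, top at z = 470 mm, on four 63×63 mm square legs flush with the seat corners and standing on z = 0.

Four stools sit around the table at the −y, +y, −x, +x sides. The bench is on top of the table.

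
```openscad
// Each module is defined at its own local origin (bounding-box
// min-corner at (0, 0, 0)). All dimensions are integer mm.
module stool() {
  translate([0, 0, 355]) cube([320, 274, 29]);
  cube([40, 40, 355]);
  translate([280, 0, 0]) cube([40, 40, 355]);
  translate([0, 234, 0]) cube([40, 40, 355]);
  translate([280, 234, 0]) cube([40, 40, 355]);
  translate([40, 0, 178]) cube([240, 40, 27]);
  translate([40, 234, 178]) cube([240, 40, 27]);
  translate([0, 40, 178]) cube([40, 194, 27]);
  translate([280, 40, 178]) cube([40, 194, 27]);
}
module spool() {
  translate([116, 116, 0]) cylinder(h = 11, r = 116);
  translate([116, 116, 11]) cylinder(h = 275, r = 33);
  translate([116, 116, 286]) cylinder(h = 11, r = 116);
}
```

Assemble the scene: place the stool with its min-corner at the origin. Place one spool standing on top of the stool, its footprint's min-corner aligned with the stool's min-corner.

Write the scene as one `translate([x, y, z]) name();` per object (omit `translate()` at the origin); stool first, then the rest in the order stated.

stool();
translate([0, 0, 384]) spool();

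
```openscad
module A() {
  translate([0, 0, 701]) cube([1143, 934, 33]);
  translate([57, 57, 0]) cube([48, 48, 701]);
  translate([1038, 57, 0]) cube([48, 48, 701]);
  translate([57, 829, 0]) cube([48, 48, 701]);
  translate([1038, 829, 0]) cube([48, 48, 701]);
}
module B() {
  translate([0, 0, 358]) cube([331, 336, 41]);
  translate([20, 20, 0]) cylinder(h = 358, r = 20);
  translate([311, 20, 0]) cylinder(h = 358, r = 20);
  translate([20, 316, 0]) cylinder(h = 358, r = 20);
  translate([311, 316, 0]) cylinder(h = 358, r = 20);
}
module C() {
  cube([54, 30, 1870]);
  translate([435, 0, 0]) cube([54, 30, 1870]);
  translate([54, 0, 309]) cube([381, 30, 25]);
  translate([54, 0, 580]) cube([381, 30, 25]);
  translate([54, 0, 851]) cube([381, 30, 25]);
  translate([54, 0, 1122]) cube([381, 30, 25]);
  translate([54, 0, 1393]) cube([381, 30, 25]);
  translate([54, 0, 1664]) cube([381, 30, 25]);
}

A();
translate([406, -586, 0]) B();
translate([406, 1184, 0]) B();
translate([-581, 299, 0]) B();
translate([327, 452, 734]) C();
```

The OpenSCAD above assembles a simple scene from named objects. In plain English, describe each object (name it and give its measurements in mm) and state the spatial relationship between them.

A is a table: top 1143 mm (x) × 934 mm (y), 33 mm thick, upper face at z = 734 mm, on four 48×48 mm square legs, each inset 57 mm from the nearest pair of top edges, running from z = 0 to the bottom of the top.

B is a four-legged stool. The seat is a 331×336×41 mm slab whose top surface is at z = 399 mm; four round legs, each 40 mm in diameter, run from the floor (z = 0) to the underside of the seat, each leg's axis is inset half a diameter from the nearest pair of seat edges (so the leg's bounding box is flush with the corner).

C is a wooden ladder with two side rails of 54×30 mm section and 1870 mm height, set 489 mm apart overall. Between them run 6 rectangular rungs (30 mm deep, 25 mm thick), front faces flush with the rails' −y face. The bottom of the first rung is 309 mm above the floor and each subsequent rung is 271 mm higher than the one below.

Three stools sit around the table at the −y, +y, −x sides. The ladder is on top of the table, centred.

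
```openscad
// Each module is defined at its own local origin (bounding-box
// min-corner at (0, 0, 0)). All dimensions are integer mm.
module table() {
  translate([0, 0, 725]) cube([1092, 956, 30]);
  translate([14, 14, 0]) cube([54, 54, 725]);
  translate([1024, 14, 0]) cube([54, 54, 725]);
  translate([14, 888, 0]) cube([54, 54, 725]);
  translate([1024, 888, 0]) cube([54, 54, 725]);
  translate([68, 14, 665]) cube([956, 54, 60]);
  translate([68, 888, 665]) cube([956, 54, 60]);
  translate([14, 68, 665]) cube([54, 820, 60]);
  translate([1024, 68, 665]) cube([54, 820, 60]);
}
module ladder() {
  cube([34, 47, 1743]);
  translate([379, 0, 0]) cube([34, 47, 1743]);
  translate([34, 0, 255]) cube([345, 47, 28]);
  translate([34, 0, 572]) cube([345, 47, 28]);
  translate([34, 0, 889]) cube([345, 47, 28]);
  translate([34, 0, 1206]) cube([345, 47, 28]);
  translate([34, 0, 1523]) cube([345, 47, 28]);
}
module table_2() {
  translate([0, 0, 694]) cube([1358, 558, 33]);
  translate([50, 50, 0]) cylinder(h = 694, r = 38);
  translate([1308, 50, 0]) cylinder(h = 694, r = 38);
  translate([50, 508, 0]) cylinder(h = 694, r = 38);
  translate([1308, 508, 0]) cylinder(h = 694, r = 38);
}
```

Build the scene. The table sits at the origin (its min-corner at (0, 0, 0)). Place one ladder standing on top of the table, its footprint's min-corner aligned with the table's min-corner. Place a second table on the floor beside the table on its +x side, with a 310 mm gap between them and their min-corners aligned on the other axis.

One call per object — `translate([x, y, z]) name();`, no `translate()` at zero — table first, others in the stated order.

table();
translate([0, 0, 755]) ladder();
translate([1402, 0, 0]) table_2();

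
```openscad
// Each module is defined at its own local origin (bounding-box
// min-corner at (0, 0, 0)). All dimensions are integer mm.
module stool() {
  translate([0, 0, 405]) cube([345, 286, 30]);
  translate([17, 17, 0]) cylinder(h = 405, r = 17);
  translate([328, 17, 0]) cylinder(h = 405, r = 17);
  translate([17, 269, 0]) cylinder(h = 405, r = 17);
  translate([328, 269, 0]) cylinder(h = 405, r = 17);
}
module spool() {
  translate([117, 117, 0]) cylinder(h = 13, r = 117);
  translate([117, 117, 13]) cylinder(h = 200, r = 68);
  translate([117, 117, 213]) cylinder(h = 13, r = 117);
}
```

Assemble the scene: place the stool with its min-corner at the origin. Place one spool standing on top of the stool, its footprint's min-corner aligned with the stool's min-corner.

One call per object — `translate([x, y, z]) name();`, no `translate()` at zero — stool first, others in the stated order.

stool();
translate([0, 0, 435]) spool();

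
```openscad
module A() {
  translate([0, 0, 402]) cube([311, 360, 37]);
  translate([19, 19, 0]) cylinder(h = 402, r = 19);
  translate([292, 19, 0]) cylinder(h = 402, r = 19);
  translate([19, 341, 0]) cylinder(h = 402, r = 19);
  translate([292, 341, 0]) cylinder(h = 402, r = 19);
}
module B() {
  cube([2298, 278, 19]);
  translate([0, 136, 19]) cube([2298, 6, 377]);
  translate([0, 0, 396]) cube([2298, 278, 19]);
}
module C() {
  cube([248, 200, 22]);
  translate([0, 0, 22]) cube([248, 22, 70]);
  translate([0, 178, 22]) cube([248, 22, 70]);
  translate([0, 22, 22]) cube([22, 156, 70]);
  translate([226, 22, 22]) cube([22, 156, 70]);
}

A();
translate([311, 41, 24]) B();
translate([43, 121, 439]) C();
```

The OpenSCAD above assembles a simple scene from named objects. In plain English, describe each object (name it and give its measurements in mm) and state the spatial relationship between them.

A is a four-legged stool. The seat is a 311×360×37 mm slab whose top surface is at z = 439 mm; four round legs, each 38 mm in diameter, run from the floor (z = 0) to the underside of the seat, each leg's axis is inset half a diameter from the nearest pair of seat edges (so the leg's bounding box is flush with the corner).

B is an I-beam lying along x, 2298 mm long. Overall section height 415 mm. Two flanges 278 mm wide (y) and 19 mm thick, one on the floor and one at the top; a web 6 mm thick runs between them, centred on the flange width.

C is an open storage box with external size 248×200×92 mm and wall thickness 22 mm (the base is also 22 mm thick). The base covers the whole footprint; the four walls stand on the base, with the y-facing walls full-width and the x-facing walls fitting between their inner faces.

The I-beam is beside the stool with their tops flush at z = 439. The open box is on top of the stool.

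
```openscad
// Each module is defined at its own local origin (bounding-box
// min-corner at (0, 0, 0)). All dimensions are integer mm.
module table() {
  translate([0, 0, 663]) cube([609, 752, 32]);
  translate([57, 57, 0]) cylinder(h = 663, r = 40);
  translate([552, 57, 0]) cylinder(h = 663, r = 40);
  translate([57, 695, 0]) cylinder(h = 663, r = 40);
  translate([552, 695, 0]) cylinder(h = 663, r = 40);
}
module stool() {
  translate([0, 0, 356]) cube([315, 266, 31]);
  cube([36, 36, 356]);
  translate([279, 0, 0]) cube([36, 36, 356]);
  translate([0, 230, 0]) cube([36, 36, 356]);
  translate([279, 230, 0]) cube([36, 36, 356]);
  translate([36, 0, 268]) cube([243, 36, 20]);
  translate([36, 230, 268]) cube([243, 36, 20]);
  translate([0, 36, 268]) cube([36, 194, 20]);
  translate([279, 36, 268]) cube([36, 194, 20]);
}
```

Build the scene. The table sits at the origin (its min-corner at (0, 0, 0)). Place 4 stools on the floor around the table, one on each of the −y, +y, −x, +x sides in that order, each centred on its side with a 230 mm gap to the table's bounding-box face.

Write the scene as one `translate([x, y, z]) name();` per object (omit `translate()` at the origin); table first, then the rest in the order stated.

table();
translate([147, -496, 0]) stool();
translate([147, 982, 0]) stool();
translate([-545, 243, 0]) stool();
translate([839, 243, 0]) stool();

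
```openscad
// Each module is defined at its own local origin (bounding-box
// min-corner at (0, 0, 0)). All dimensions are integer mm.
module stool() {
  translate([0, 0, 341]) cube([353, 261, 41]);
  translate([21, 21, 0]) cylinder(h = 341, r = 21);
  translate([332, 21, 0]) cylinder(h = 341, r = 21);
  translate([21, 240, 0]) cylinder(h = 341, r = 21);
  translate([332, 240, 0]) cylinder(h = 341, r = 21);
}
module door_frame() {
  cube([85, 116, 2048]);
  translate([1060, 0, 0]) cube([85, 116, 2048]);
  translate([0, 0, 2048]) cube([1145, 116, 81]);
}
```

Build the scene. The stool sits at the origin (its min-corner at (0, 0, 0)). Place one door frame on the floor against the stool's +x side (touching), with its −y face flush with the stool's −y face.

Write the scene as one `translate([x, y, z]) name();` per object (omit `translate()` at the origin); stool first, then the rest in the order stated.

stool();
translate([353, 0, 0]) door_frame();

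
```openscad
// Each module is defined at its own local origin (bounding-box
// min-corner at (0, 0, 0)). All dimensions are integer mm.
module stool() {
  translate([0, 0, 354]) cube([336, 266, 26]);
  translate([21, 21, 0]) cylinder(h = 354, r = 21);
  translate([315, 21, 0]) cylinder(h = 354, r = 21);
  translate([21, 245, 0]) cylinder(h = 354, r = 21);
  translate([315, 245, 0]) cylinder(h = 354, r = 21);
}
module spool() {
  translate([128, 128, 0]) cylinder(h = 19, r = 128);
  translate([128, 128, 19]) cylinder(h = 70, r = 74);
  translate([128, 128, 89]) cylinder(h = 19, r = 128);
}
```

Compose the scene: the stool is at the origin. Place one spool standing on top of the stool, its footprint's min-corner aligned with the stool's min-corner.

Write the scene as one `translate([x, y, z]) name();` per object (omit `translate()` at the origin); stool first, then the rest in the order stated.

stool();
translate([0, 0, 380]) spool();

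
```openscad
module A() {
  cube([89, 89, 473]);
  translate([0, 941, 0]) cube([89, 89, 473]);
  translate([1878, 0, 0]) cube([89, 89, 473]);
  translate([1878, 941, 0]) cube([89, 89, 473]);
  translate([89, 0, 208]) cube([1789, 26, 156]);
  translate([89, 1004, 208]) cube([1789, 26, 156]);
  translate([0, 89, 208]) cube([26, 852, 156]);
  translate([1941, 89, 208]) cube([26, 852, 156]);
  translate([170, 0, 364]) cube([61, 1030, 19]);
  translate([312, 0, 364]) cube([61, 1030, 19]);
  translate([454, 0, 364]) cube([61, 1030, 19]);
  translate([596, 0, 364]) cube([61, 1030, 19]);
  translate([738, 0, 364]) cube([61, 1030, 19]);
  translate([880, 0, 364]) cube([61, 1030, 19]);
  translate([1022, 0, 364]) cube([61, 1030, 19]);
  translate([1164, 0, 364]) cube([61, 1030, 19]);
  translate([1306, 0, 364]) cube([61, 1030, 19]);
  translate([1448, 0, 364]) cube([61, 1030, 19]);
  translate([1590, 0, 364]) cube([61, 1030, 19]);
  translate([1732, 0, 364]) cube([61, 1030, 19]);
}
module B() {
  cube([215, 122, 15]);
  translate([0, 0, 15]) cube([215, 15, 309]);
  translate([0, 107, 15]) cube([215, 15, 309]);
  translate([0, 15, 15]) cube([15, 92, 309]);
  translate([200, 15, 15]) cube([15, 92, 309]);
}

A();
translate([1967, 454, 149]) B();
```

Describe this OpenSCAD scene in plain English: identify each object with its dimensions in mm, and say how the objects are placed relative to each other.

A is a bed frame 1967 mm long (x) by 1030 mm wide (y). Four 89×89 mm corner posts, 473 mm tall, at the corners of the footprint. Four rails of 26 mm thickness and 156 mm height run between adjacent posts with their undersides at z = 208 mm, their outer faces flush with the outside of the frame (the two x-running rails run between the posts' inner faces; the two y-running rails run between the posts' inner faces). 12 slats, each 61 mm wide (x) and 19 mm thick, lie across the top of the two x-running rails, running the full 1030 mm width of the frame in y; the slats are evenly spaced along x between the inner faces of the end posts with equal gaps (rounded down to the nearest mm) at the −x end and between each pair — any rounding remainder accumulates at the +x end.

B is an open storage box with external size 215×122×324 mm and wall thickness 15 mm (the base is also 15 mm thick). The base covers the whole footprint; the four walls stand on the base, with the y-facing walls full-width and the x-facing walls fitting between their inner faces.

The open box is beside the bed frame with their tops flush at z = 473.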